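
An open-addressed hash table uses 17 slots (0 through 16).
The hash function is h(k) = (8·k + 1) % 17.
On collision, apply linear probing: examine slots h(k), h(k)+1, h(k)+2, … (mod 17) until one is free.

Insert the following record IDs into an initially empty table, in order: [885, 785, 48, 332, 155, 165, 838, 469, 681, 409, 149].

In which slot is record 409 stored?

14

885 hashes to 9; slot 9 is free -> place at 9.
785 hashes to 8; slot 8 is free -> place at 8.
48 hashes to 11; slot 11 is free -> place at 11.
332 hashes to 5; slot 5 is free -> place at 5.
155 hashes to 0; slot 0 is free -> place at 0.
165 hashes to 12; slot 12 is free -> place at 12.
838 hashes to 7; slot 7 is free -> place at 7.
469 hashes to 13; slot 13 is free -> place at 13.
681 hashes to 9; 9 taken -> place at 10.
409 hashes to 9; 9,10,11,12,13 taken -> place at 14.
149 hashes to 3; slot 3 is free -> place at 3.
Table: [155, ∅, ∅, 149, ∅, 332, ∅, 838, 785, 885, 681, 48, 165, 469, 409, ∅, ∅]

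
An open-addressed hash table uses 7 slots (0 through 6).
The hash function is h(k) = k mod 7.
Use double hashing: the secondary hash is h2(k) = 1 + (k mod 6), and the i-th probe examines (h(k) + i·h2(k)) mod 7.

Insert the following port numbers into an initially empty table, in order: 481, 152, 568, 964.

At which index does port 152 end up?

1

481: h=5 => slot 5
152: h=5, h2=3, probe 5,1 => slot 1
568: h=1, h2=5, probe 1,6 => slot 6
964: h=5, h2=5, probe 5,3 => slot 3
Table: [—, 152, —, 964, —, 481, 568]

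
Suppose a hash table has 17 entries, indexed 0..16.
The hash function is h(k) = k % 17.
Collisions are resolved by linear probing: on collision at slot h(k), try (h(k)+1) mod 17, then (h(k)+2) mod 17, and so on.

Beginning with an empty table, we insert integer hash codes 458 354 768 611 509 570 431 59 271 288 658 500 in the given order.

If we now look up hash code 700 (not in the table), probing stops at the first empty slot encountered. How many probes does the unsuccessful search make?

3

Insert 458: h=16, slot 16 empty => index 16.
Insert 354: h=14, slot 14 empty => index 14.
Insert 768: h=3, slot 3 empty => index 3.
Insert 611: h=16, slot 16 occupied => index 0.
Insert 509: h=16, slots 16,0 occupied => index 1.
Insert 570: h=9, slot 9 empty => index 9.
Insert 431: h=6, slot 6 empty => index 6.
Insert 59: h=8, slot 8 empty => index 8.
Insert 271: h=16, slots 16,0,1 occupied => index 2.
Insert 288: h=16, slots 16,0,1,2,3 occupied => index 4.
Insert 658: h=12, slot 12 empty => index 12.
Insert 500: h=7, slot 7 empty => index 7.
Table: [611, 509, 271, 768, 288, ∅, 431, 500, 59, 570, ∅, ∅, 658, ∅, 354, ∅, 458]
Lookup 700: h=3, probe 3,4,5 → slot 5 empty, not found.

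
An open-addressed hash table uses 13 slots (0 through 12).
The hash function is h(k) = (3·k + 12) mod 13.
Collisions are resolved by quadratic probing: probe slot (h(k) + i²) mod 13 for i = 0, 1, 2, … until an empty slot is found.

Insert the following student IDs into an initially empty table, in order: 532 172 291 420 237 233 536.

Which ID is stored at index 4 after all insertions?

532 hashes to 9; slot 9 is free => place at 9.
172 hashes to 8; slot 8 is free => place at 8.
291 hashes to 1; slot 1 is free => place at 1.
420 hashes to 11; slot 11 is free => place at 11.
237 hashes to 8; 8,9 taken => place at 12.
233 hashes to 9; 9 taken => place at 10.
536 hashes to 8; 8,9,12 taken => place at 4.
Table: [., 291, ., ., 536, ., ., ., 172, 532, 233, 420, 237]

536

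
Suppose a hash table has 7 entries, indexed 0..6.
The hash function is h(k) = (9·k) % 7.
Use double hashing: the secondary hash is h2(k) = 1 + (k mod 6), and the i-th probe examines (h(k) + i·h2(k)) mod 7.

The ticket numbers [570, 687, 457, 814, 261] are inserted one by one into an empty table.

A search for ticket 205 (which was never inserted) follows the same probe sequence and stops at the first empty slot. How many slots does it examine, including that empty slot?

570 hashes to 6; slot 6 is free → place at 6.
687 hashes to 2; slot 2 is free → place at 2.
457 hashes to 4; slot 4 is free → place at 4.
814 hashes to 4, h2=5; 4,2 taken → place at 0.
261 hashes to 4, h2=4; 4 taken → place at 1.
Table: [814, 261, 687, ∅, 457, ∅, 570]
Lookup 205: h=4, h2=2, probe 4,6,1,3 → slot 3 empty, not found.

4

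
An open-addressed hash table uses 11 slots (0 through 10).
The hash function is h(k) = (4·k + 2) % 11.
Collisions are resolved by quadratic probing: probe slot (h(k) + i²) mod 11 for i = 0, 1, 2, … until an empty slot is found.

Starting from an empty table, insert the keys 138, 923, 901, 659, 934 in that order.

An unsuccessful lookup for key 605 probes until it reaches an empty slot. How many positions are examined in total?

2

138 hashes to 4; slot 4 is free → place at 4.
923 hashes to 9; slot 9 is free → place at 9.
901 hashes to 9; 9 taken → place at 10.
659 hashes to 9; 9,10 taken → place at 2.
934 hashes to 9; 9,10,2 taken → place at 7.
Table: [∅, ∅, 659, ∅, 138, ∅, ∅, 934, ∅, 923, 901]
Lookup 605: h=2, probe 2,3 → slot 3 empty, not found.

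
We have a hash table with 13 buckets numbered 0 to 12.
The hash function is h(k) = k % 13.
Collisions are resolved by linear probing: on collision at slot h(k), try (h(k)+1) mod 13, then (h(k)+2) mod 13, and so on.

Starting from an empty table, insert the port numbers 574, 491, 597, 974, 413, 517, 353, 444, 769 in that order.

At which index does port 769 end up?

Insert 574: h=2, slot 2 empty -> index 2.
Insert 491: h=10, slot 10 empty -> index 10.
Insert 597: h=12, slot 12 empty -> index 12.
Insert 974: h=12, slot 12 occupied -> index 0.
Insert 413: h=10, slot 10 occupied -> index 11.
Insert 517: h=10, slots 10,11,12,0 occupied -> index 1.
Insert 353: h=2, slot 2 occupied -> index 3.
Insert 444: h=2, slots 2,3 occupied -> index 4.
Insert 769: h=2, slots 2,3,4 occupied -> index 5.
Table: [974, 517, 574, 353, 444, 769, _, _, _, _, 491, 413, 597]

5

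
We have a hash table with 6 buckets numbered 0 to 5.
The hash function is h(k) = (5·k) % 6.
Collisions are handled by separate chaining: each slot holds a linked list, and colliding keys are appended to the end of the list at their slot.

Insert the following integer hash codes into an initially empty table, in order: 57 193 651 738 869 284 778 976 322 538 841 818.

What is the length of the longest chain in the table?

57 → bucket 3
193 → bucket 5
651 → bucket 3 (collision)
738 → bucket 0
869 → bucket 1
284 → bucket 4
778 → bucket 2
976 → bucket 2 (collision)
322 → bucket 2 (collision)
538 → bucket 2 (collision)
841 → bucket 5 (collision)
818 → bucket 4 (collision)
Final buckets:
0: 738
1: 869
2: 778 -> 976 -> 322 -> 538
3: 57 -> 651
4: 284 -> 818
5: 193 -> 841

4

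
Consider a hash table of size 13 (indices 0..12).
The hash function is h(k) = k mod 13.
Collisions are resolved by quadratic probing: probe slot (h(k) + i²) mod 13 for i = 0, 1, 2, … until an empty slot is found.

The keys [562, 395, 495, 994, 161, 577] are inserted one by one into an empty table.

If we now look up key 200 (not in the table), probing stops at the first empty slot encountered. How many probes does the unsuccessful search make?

Insert 562: h=3, slot 3 empty => index 3.
Insert 395: h=5, slot 5 empty => index 5.
Insert 495: h=1, slot 1 empty => index 1.
Insert 994: h=6, slot 6 empty => index 6.
Insert 161: h=5, slots 5,6 occupied => index 9.
Insert 577: h=5, slots 5,6,9,1 occupied => index 8.
Table: [_, 495, _, 562, _, 395, 994, _, 577, 161, _, _, _]
Lookup 200: h=5, probe 5,6,9,1,8,4 → slot 4 empty, not found.

6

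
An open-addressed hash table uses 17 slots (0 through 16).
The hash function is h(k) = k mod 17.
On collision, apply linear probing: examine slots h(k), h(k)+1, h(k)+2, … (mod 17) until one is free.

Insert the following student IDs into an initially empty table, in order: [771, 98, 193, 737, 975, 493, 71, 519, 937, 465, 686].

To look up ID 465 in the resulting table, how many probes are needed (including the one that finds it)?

6

Insert 771: h=6, slot 6 empty => index 6.
Insert 98: h=13, slot 13 empty => index 13.
Insert 193: h=6, slot 6 occupied => index 7.
Insert 737: h=6, slots 6,7 occupied => index 8.
Insert 975: h=6, slots 6,7,8 occupied => index 9.
Insert 493: h=0, slot 0 empty => index 0.
Insert 71: h=3, slot 3 empty => index 3.
Insert 519: h=9, slot 9 occupied => index 10.
Insert 937: h=2, slot 2 empty => index 2.
Insert 465: h=6, slots 6,7,8,9,10 occupied => index 11.
Insert 686: h=6, slots 6,7,8,9,10,11 occupied => index 12.
Table: [493, —, 937, 71, —, —, 771, 193, 737, 975, 519, 465, 686, 98, —, —, —]
Lookup 465: h=6, probe 6,7,8,9,10,11 → found at 11.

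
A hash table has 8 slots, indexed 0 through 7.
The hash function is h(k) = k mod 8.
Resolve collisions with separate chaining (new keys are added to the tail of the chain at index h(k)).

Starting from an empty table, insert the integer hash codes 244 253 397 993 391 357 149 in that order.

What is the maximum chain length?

Insert 244: h=4, bucket 4 empty -> new chain.
Insert 253: h=5, bucket 5 empty -> new chain.
Insert 397: h=5, bucket 5 nonempty -> append to chain.
Insert 993: h=1, bucket 1 empty -> new chain.
Insert 391: h=7, bucket 7 empty -> new chain.
Insert 357: h=5, bucket 5 nonempty -> append to chain.
Insert 149: h=5, bucket 5 nonempty -> append to chain.
Final buckets:
0: _
1: 993
2: _
3: _
4: 244
5: 253 -> 397 -> 357 -> 149
6: _
7: 391

4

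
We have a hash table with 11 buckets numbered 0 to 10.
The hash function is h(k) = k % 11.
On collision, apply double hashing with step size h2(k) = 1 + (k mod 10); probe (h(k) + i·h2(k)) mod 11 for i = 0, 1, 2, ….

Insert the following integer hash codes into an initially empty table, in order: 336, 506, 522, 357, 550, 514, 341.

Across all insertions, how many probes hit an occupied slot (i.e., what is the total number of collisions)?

4

Insert 336: h=6, slot 6 empty → index 6.
Insert 506: h=0, slot 0 empty → index 0.
Insert 522: h=5, slot 5 empty → index 5.
Insert 357: h=5, h2=8, slot 5 occupied → index 2.
Insert 550: h=0, h2=1, slot 0 occupied → index 1.
Insert 514: h=8, slot 8 empty → index 8.
Insert 341: h=0, h2=2, slots 0,2 occupied → index 4.
Table: [506, 550, 357, -, 341, 522, 336, -, 514, -, -]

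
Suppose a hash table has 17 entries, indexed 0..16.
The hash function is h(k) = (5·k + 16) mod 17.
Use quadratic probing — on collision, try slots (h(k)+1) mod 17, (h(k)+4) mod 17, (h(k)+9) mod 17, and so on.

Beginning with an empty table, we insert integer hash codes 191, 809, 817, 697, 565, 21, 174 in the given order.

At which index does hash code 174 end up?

191: h=2 → slot 2
809: h=15 → slot 15
817: h=4 → slot 4
697: h=16 → slot 16
565: h=2, probe 2,3 → slot 3
21: h=2, probe 2,3,6 → slot 6
174: h=2, probe 2,3,6,11 → slot 11
Table: [—, —, 191, 565, 817, —, 21, —, —, —, —, 174, —, —, —, 809, 697]

11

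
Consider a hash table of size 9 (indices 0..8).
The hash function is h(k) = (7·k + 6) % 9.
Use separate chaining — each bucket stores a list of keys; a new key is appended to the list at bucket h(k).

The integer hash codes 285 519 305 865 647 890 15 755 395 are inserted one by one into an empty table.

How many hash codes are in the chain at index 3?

285 → bucket 3
519 → bucket 3 (collision)
305 → bucket 8
865 → bucket 4
647 → bucket 8 (collision)
890 → bucket 8 (collision)
15 → bucket 3 (collision)
755 → bucket 8 (collision)
395 → bucket 8 (collision)
Final buckets:
0: -
1: -
2: -
3: 285 -> 519 -> 15
4: 865
5: -
6: -
7: -
8: 305 -> 647 -> 890 -> 755 -> 395

3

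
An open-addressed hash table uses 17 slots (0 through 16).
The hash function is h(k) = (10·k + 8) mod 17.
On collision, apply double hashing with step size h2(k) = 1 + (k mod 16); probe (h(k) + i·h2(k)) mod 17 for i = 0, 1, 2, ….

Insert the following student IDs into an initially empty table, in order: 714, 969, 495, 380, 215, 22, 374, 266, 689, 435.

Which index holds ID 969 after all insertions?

1

714 hashes to 8; slot 8 is free → place at 8.
969 hashes to 8, h2=10; 8 taken → place at 1.
495 hashes to 11; slot 11 is free → place at 11.
380 hashes to 0; slot 0 is free → place at 0.
215 hashes to 16; slot 16 is free → place at 16.
22 hashes to 7; slot 7 is free → place at 7.
374 hashes to 8, h2=7; 8 taken → place at 15.
266 hashes to 16, h2=11; 16 taken → place at 10.
689 hashes to 13; slot 13 is free → place at 13.
435 hashes to 6; slot 6 is free → place at 6.
Table: [380, 969, -, -, -, -, 435, 22, 714, -, 266, 495, -, 689, -, 374, 215]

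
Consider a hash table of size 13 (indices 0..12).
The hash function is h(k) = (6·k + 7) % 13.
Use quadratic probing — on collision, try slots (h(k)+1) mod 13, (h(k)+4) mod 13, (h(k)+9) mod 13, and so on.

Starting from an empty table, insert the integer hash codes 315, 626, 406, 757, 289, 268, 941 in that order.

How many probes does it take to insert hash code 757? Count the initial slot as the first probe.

3

Insert 315: h=12, slot 12 empty -> index 12.
Insert 626: h=6, slot 6 empty -> index 6.
Insert 406: h=12, slot 12 occupied -> index 0.
Insert 757: h=12, slots 12,0 occupied -> index 3.
Insert 289: h=12, slots 12,0,3 occupied -> index 8.
Insert 268: h=3, slot 3 occupied -> index 4.
Insert 941: h=11, slot 11 empty -> index 11.
Table: [406, ∅, ∅, 757, 268, ∅, 626, ∅, 289, ∅, ∅, 941, 315]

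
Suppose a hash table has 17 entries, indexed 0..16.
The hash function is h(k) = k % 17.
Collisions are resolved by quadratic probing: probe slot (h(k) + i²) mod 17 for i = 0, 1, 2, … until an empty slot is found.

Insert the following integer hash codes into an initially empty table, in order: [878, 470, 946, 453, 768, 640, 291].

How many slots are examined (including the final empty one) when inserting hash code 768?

2

878: h=11 → slot 11
470: h=11, probe 11,12 → slot 12
946: h=11, probe 11,12,15 → slot 15
453: h=11, probe 11,12,15,3 → slot 3
768: h=3, probe 3,4 → slot 4
640: h=11, probe 11,12,15,3,10 → slot 10
291: h=2 → slot 2
Table: [_, _, 291, 453, 768, _, _, _, _, _, 640, 878, 470, _, _, 946, _]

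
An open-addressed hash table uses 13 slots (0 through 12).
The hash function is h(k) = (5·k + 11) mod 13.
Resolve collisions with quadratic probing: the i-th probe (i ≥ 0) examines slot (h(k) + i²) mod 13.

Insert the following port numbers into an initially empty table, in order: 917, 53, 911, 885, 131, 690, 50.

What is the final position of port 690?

917 hashes to 7; slot 7 is free -> place at 7.
53 hashes to 3; slot 3 is free -> place at 3.
911 hashes to 3; 3 taken -> place at 4.
885 hashes to 3; 3,4,7 taken -> place at 12.
131 hashes to 3; 3,4,7,12 taken -> place at 6.
690 hashes to 3; 3,4,7,12,6 taken -> place at 2.
50 hashes to 1; slot 1 is free -> place at 1.
Table: [—, 50, 690, 53, 911, —, 131, 917, —, —, —, —, 885]

2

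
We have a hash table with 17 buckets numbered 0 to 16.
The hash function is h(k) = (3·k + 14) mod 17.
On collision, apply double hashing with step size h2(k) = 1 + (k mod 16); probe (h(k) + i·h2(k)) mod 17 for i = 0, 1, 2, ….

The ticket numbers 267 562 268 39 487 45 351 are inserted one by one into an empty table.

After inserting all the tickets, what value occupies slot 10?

45

Insert 267: h=16, slot 16 empty => index 16.
Insert 562: h=0, slot 0 empty => index 0.
Insert 268: h=2, slot 2 empty => index 2.
Insert 39: h=12, slot 12 empty => index 12.
Insert 487: h=13, slot 13 empty => index 13.
Insert 45: h=13, h2=14, slot 13 occupied => index 10.
Insert 351: h=13, h2=16, slots 13,12 occupied => index 11.
Table: [562, ., 268, ., ., ., ., ., ., ., 45, 351, 39, 487, ., ., 267]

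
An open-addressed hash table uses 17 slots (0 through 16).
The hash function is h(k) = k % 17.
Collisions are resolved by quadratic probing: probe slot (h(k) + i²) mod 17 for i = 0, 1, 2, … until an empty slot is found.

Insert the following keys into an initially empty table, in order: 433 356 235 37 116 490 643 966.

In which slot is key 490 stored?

433 hashes to 8; slot 8 is free -> place at 8.
356 hashes to 16; slot 16 is free -> place at 16.
235 hashes to 14; slot 14 is free -> place at 14.
37 hashes to 3; slot 3 is free -> place at 3.
116 hashes to 14; 14 taken -> place at 15.
490 hashes to 14; 14,15 taken -> place at 1.
643 hashes to 14; 14,15,1 taken -> place at 6.
966 hashes to 14; 14,15,1,6 taken -> place at 13.
Table: [_, 490, _, 37, _, _, 643, _, 433, _, _, _, _, 966, 235, 116, 356]

1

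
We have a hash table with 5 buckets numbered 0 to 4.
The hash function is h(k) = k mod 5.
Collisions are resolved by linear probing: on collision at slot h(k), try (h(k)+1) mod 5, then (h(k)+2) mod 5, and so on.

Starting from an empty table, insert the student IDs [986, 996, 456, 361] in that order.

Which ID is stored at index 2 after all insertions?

996

986 hashes to 1; slot 1 is free -> place at 1.
996 hashes to 1; 1 taken -> place at 2.
456 hashes to 1; 1,2 taken -> place at 3.
361 hashes to 1; 1,2,3 taken -> place at 4.
Table: [-, 986, 996, 456, 361]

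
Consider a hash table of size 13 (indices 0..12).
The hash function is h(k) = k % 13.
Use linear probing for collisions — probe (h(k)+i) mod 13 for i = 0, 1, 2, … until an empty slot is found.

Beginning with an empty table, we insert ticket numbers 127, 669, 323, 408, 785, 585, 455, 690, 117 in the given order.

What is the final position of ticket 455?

1

Insert 127: h=10, slot 10 empty → index 10.
Insert 669: h=6, slot 6 empty → index 6.
Insert 323: h=11, slot 11 empty → index 11.
Insert 408: h=5, slot 5 empty → index 5.
Insert 785: h=5, slots 5,6 occupied → index 7.
Insert 585: h=0, slot 0 empty → index 0.
Insert 455: h=0, slot 0 occupied → index 1.
Insert 690: h=1, slot 1 occupied → index 2.
Insert 117: h=0, slots 0,1,2 occupied → index 3.
Table: [585, 455, 690, 117, —, 408, 669, 785, —, —, 127, 323, —]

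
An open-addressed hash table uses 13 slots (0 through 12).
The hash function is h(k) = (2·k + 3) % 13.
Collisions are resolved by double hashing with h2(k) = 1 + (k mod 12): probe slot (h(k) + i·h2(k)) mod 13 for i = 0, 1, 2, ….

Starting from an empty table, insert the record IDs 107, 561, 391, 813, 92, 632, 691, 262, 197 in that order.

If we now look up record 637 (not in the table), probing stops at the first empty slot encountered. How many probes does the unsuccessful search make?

5

107 hashes to 9; slot 9 is free -> place at 9.
561 hashes to 7; slot 7 is free -> place at 7.
391 hashes to 5; slot 5 is free -> place at 5.
813 hashes to 4; slot 4 is free -> place at 4.
92 hashes to 5, h2=9; 5 taken -> place at 1.
632 hashes to 6; slot 6 is free -> place at 6.
691 hashes to 7, h2=8; 7 taken -> place at 2.
262 hashes to 7, h2=11; 7,5 taken -> place at 3.
197 hashes to 7, h2=6; 7 taken -> place at 0.
Table: [197, 92, 691, 262, 813, 391, 632, 561, ., 107, ., ., .]
Lookup 637: h=3, h2=2, probe 3,5,7,9,11 → slot 11 empty, not found.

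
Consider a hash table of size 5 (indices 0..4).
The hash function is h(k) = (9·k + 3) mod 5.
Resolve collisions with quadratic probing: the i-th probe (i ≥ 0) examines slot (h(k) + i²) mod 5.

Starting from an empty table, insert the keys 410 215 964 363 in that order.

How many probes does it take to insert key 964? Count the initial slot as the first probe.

410: h=3 => slot 3
215: h=3, probe 3,4 => slot 4
964: h=4, probe 4,0 => slot 0
363: h=0, probe 0,1 => slot 1
Table: [964, 363, —, 410, 215]

2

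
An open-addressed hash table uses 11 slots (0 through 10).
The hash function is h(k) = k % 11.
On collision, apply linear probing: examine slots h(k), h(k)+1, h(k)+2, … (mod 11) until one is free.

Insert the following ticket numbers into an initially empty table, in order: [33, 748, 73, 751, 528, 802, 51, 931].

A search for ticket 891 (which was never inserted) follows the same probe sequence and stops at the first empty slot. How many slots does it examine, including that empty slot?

5

Insert 33: h=0, slot 0 empty → index 0.
Insert 748: h=0, slot 0 occupied → index 1.
Insert 73: h=7, slot 7 empty → index 7.
Insert 751: h=3, slot 3 empty → index 3.
Insert 528: h=0, slots 0,1 occupied → index 2.
Insert 802: h=10, slot 10 empty → index 10.
Insert 51: h=7, slot 7 occupied → index 8.
Insert 931: h=7, slots 7,8 occupied → index 9.
Table: [33, 748, 528, 751, ., ., ., 73, 51, 931, 802]
Lookup 891: h=0, probe 0,1,2,3,4 → slot 4 empty, not found.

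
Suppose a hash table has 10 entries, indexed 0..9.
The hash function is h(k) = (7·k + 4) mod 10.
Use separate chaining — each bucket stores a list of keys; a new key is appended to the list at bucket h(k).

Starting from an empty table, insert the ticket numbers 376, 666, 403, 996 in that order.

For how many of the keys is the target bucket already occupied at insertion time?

Insert 376: h=6, bucket 6 empty → new chain.
Insert 666: h=6, bucket 6 nonempty → append to chain.
Insert 403: h=5, bucket 5 empty → new chain.
Insert 996: h=6, bucket 6 nonempty → append to chain.
Final buckets:
0: _
1: _
2: _
3: _
4: _
5: 403
6: 376 -> 666 -> 996
7: _
8: _
9: _

2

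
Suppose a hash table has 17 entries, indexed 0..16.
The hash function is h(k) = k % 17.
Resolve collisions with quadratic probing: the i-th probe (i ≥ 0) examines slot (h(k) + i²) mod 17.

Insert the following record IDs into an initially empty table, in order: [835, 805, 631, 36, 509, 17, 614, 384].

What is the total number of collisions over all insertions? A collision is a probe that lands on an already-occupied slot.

835 hashes to 2; slot 2 is free => place at 2.
805 hashes to 6; slot 6 is free => place at 6.
631 hashes to 2; 2 taken => place at 3.
36 hashes to 2; 2,3,6 taken => place at 11.
509 hashes to 16; slot 16 is free => place at 16.
17 hashes to 0; slot 0 is free => place at 0.
614 hashes to 2; 2,3,6,11 taken => place at 1.
384 hashes to 10; slot 10 is free => place at 10.
Table: [17, 614, 835, 631, ∅, ∅, 805, ∅, ∅, ∅, 384, 36, ∅, ∅, ∅, ∅, 509]

8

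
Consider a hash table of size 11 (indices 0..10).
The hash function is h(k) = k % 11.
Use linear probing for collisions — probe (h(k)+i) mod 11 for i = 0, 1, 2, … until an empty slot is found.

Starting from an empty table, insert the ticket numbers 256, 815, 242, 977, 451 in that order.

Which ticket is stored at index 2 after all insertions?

Insert 256: h=3, slot 3 empty → index 3.
Insert 815: h=1, slot 1 empty → index 1.
Insert 242: h=0, slot 0 empty → index 0.
Insert 977: h=9, slot 9 empty → index 9.
Insert 451: h=0, slots 0,1 occupied → index 2.
Table: [242, 815, 451, 256, —, —, —, —, —, 977, —]

451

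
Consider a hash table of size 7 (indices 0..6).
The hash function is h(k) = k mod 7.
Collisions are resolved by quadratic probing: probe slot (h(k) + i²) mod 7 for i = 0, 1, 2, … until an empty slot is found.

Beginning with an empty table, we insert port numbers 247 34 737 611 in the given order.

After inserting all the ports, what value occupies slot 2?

247

Insert 247: h=2, slot 2 empty → index 2.
Insert 34: h=6, slot 6 empty → index 6.
Insert 737: h=2, slot 2 occupied → index 3.
Insert 611: h=2, slots 2,3,6 occupied → index 4.
Table: [-, -, 247, 737, 611, -, 34]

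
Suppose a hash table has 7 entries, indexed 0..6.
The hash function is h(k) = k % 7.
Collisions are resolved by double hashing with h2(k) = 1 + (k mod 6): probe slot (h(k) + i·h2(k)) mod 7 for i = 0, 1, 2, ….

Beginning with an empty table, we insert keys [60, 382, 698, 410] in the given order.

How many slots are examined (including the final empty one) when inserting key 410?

2

Insert 60: h=4, slot 4 empty -> index 4.
Insert 382: h=4, h2=5, slot 4 occupied -> index 2.
Insert 698: h=5, slot 5 empty -> index 5.
Insert 410: h=4, h2=3, slot 4 occupied -> index 0.
Table: [410, -, 382, -, 60, 698, -]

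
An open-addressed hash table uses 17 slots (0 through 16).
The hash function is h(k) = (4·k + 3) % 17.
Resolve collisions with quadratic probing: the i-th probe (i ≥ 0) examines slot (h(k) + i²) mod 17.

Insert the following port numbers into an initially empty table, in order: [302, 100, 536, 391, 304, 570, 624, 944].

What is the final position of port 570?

6

302: h=4 => slot 4
100: h=12 => slot 12
536: h=5 => slot 5
391: h=3 => slot 3
304: h=12, probe 12,13 => slot 13
570: h=5, probe 5,6 => slot 6
624: h=0 => slot 0
944: h=5, probe 5,6,9 => slot 9
Table: [624, ., ., 391, 302, 536, 570, ., ., 944, ., ., 100, 304, ., ., .]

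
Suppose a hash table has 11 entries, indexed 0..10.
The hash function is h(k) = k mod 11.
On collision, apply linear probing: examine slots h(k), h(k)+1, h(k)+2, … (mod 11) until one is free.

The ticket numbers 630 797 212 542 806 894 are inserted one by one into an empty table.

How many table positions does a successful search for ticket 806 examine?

630 hashes to 3; slot 3 is free → place at 3.
797 hashes to 5; slot 5 is free → place at 5.
212 hashes to 3; 3 taken → place at 4.
542 hashes to 3; 3,4,5 taken → place at 6.
806 hashes to 3; 3,4,5,6 taken → place at 7.
894 hashes to 3; 3,4,5,6,7 taken → place at 8.
Table: [_, _, _, 630, 212, 797, 542, 806, 894, _, _]
Lookup 806: h=3, probe 3,4,5,6,7 → found at 7.

5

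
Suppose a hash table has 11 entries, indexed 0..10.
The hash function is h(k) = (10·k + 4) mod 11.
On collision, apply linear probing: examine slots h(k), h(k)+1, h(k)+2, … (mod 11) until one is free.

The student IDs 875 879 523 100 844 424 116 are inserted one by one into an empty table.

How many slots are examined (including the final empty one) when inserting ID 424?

875 hashes to 9; slot 9 is free => place at 9.
879 hashes to 5; slot 5 is free => place at 5.
523 hashes to 9; 9 taken => place at 10.
100 hashes to 3; slot 3 is free => place at 3.
844 hashes to 7; slot 7 is free => place at 7.
424 hashes to 9; 9,10 taken => place at 0.
116 hashes to 9; 9,10,0 taken => place at 1.
Table: [424, 116, —, 100, —, 879, —, 844, —, 875, 523]

3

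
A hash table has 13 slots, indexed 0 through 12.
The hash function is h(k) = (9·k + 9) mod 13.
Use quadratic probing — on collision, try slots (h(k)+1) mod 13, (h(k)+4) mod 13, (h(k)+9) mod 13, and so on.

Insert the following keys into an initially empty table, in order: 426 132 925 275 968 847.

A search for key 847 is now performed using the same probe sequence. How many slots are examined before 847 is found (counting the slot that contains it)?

4

426: h=8 → slot 8
132: h=1 → slot 1
925: h=1, probe 1,2 → slot 2
275: h=1, probe 1,2,5 → slot 5
968: h=11 → slot 11
847: h=1, probe 1,2,5,10 → slot 10
Table: [—, 132, 925, —, —, 275, —, —, 426, —, 847, 968, —]
Lookup 847: h=1, probe 1,2,5,10 → found at 10.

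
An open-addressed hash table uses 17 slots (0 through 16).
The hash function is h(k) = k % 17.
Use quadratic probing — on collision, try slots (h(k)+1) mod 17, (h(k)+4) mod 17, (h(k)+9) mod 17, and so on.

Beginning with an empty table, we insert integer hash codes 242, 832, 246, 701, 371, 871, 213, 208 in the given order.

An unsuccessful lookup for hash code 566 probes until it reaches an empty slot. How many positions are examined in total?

242 hashes to 4; slot 4 is free -> place at 4.
832 hashes to 16; slot 16 is free -> place at 16.
246 hashes to 8; slot 8 is free -> place at 8.
701 hashes to 4; 4 taken -> place at 5.
371 hashes to 14; slot 14 is free -> place at 14.
871 hashes to 4; 4,5,8 taken -> place at 13.
213 hashes to 9; slot 9 is free -> place at 9.
208 hashes to 4; 4,5,8,13 taken -> place at 3.
Table: [., ., ., 208, 242, 701, ., ., 246, 213, ., ., ., 871, 371, ., 832]
Lookup 566: h=5, probe 5,6 → slot 6 empty, not found.

2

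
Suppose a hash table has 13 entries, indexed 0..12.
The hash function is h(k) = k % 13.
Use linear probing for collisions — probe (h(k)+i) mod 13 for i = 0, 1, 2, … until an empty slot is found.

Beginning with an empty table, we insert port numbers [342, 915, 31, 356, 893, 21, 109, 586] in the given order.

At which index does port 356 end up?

7

342: h=4 → slot 4
915: h=5 → slot 5
31: h=5, probe 5,6 → slot 6
356: h=5, probe 5,6,7 → slot 7
893: h=9 → slot 9
21: h=8 → slot 8
109: h=5, probe 5,6,7,8,9,10 → slot 10
586: h=1 → slot 1
Table: [-, 586, -, -, 342, 915, 31, 356, 21, 893, 109, -, -]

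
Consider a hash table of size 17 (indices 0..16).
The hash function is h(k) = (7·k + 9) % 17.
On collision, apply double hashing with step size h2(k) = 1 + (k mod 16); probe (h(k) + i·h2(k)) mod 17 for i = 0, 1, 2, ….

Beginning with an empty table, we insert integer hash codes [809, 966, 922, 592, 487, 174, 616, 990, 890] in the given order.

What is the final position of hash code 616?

12

809 hashes to 11; slot 11 is free => place at 11.
966 hashes to 5; slot 5 is free => place at 5.
922 hashes to 3; slot 3 is free => place at 3.
592 hashes to 5, h2=1; 5 taken => place at 6.
487 hashes to 1; slot 1 is free => place at 1.
174 hashes to 3, h2=15; 3,1 taken => place at 16.
616 hashes to 3, h2=9; 3 taken => place at 12.
990 hashes to 3, h2=15; 3,1,16 taken => place at 14.
890 hashes to 0; slot 0 is free => place at 0.
Table: [890, 487, ∅, 922, ∅, 966, 592, ∅, ∅, ∅, ∅, 809, 616, ∅, 990, ∅, 174]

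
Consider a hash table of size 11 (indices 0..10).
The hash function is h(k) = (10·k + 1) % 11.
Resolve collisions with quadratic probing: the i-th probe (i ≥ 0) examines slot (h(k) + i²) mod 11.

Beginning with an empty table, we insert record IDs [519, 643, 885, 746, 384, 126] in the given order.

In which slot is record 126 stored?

0

Insert 519: h=10, slot 10 empty -> index 10.
Insert 643: h=7, slot 7 empty -> index 7.
Insert 885: h=7, slot 7 occupied -> index 8.
Insert 746: h=3, slot 3 empty -> index 3.
Insert 384: h=2, slot 2 empty -> index 2.
Insert 126: h=7, slots 7,8 occupied -> index 0.
Table: [126, —, 384, 746, —, —, —, 643, 885, —, 519]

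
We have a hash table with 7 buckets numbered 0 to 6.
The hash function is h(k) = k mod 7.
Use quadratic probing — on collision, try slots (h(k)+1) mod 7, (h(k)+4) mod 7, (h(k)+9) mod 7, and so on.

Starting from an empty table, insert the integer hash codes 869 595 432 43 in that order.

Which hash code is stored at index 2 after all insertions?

43

869 hashes to 1; slot 1 is free → place at 1.
595 hashes to 0; slot 0 is free → place at 0.
432 hashes to 5; slot 5 is free → place at 5.
43 hashes to 1; 1 taken → place at 2.
Table: [595, 869, 43, _, _, 432, _]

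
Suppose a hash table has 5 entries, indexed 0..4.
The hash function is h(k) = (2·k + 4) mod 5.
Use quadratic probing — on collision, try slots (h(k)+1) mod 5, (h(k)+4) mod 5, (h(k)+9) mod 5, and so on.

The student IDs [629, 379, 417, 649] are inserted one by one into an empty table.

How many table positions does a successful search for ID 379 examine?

2

629: h=2 → slot 2
379: h=2, probe 2,3 → slot 3
417: h=3, probe 3,4 → slot 4
649: h=2, probe 2,3,1 → slot 1
Table: [., 649, 629, 379, 417]
Lookup 379: h=2, probe 2,3 → found at 3.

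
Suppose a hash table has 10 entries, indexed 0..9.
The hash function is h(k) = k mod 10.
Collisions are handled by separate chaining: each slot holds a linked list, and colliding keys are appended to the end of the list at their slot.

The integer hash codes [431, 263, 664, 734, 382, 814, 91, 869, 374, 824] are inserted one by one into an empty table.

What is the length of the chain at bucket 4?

5

Insert 431: h=1, bucket 1 empty → new chain.
Insert 263: h=3, bucket 3 empty → new chain.
Insert 664: h=4, bucket 4 empty → new chain.
Insert 734: h=4, bucket 4 nonempty → append to chain.
Insert 382: h=2, bucket 2 empty → new chain.
Insert 814: h=4, bucket 4 nonempty → append to chain.
Insert 91: h=1, bucket 1 nonempty → append to chain.
Insert 869: h=9, bucket 9 empty → new chain.
Insert 374: h=4, bucket 4 nonempty → append to chain.
Insert 824: h=4, bucket 4 nonempty → append to chain.
Final buckets:
0: ∅
1: 431 -> 91
2: 382
3: 263
4: 664 -> 734 -> 814 -> 374 -> 824
5: ∅
6: ∅
7: ∅
8: ∅
9: 869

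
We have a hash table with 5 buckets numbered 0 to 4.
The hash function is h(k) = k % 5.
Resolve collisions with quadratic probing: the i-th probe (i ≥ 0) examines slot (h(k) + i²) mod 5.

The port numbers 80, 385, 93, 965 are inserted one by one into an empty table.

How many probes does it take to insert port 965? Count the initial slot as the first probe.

3

Insert 80: h=0, slot 0 empty => index 0.
Insert 385: h=0, slot 0 occupied => index 1.
Insert 93: h=3, slot 3 empty => index 3.
Insert 965: h=0, slots 0,1 occupied => index 4.
Table: [80, 385, _, 93, 965]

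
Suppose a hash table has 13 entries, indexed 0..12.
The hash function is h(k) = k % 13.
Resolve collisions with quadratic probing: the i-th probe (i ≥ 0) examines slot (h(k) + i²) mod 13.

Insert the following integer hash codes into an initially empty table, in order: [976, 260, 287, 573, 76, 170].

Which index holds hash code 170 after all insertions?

10

Insert 976: h=1, slot 1 empty → index 1.
Insert 260: h=0, slot 0 empty → index 0.
Insert 287: h=1, slot 1 occupied → index 2.
Insert 573: h=1, slots 1,2 occupied → index 5.
Insert 76: h=11, slot 11 empty → index 11.
Insert 170: h=1, slots 1,2,5 occupied → index 10.
Table: [260, 976, 287, _, _, 573, _, _, _, _, 170, 76, _]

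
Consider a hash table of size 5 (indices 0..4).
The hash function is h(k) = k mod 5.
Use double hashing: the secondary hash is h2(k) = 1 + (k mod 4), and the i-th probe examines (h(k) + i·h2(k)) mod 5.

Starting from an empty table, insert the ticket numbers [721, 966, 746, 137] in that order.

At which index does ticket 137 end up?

3

721 hashes to 1; slot 1 is free => place at 1.
966 hashes to 1, h2=3; 1 taken => place at 4.
746 hashes to 1, h2=3; 1,4 taken => place at 2.
137 hashes to 2, h2=2; 2,4,1 taken => place at 3.
Table: [—, 721, 746, 137, 966]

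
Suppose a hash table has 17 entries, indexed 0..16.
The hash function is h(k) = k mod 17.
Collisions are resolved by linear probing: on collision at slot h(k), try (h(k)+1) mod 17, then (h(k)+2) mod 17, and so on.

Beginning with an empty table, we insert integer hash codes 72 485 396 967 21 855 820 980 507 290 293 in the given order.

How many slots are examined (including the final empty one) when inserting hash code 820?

5

72 hashes to 4; slot 4 is free -> place at 4.
485 hashes to 9; slot 9 is free -> place at 9.
396 hashes to 5; slot 5 is free -> place at 5.
967 hashes to 15; slot 15 is free -> place at 15.
21 hashes to 4; 4,5 taken -> place at 6.
855 hashes to 5; 5,6 taken -> place at 7.
820 hashes to 4; 4,5,6,7 taken -> place at 8.
980 hashes to 11; slot 11 is free -> place at 11.
507 hashes to 14; slot 14 is free -> place at 14.
290 hashes to 1; slot 1 is free -> place at 1.
293 hashes to 4; 4,5,6,7,8,9 taken -> place at 10.
Table: [-, 290, -, -, 72, 396, 21, 855, 820, 485, 293, 980, -, -, 507, 967, -]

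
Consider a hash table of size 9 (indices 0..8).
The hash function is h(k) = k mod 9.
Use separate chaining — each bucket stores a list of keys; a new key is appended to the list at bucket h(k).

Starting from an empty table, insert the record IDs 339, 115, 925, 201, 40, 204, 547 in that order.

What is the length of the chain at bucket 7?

339 → bucket 6
115 → bucket 7
925 → bucket 7 (collision)
201 → bucket 3
40 → bucket 4
204 → bucket 6 (collision)
547 → bucket 7 (collision)
Final buckets:
0: .
1: .
2: .
3: 201
4: 40
5: .
6: 339 -> 204
7: 115 -> 925 -> 547
8: .

3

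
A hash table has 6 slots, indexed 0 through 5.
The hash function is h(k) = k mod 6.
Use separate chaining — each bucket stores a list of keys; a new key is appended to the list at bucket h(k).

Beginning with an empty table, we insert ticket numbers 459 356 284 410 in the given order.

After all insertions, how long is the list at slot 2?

3

459 → bucket 3
356 → bucket 2
284 → bucket 2 (collision)
410 → bucket 2 (collision)
Final buckets:
0: ∅
1: ∅
2: 356 -> 284 -> 410
3: 459
4: ∅
5: ∅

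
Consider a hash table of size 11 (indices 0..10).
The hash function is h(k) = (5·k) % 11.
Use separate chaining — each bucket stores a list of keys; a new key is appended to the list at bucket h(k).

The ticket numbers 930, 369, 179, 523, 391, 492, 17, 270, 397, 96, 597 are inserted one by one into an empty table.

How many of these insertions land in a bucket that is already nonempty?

930 -> bucket 8
369 -> bucket 8 (collision)
179 -> bucket 4
523 -> bucket 8 (collision)
391 -> bucket 8 (collision)
492 -> bucket 7
17 -> bucket 8 (collision)
270 -> bucket 8 (collision)
397 -> bucket 5
96 -> bucket 7 (collision)
597 -> bucket 4 (collision)
Final buckets:
0: —
1: —
2: —
3: —
4: 179 -> 597
5: 397
6: —
7: 492 -> 96
8: 930 -> 369 -> 523 -> 391 -> 17 -> 270
9: —
10: —

7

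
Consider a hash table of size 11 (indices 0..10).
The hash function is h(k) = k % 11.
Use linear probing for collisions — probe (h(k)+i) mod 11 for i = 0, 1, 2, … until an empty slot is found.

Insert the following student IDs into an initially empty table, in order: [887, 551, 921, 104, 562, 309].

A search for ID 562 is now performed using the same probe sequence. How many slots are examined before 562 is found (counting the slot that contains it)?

Insert 887: h=7, slot 7 empty → index 7.
Insert 551: h=1, slot 1 empty → index 1.
Insert 921: h=8, slot 8 empty → index 8.
Insert 104: h=5, slot 5 empty → index 5.
Insert 562: h=1, slot 1 occupied → index 2.
Insert 309: h=1, slots 1,2 occupied → index 3.
Table: [_, 551, 562, 309, _, 104, _, 887, 921, _, _]
Lookup 562: h=1, probe 1,2 → found at 2.

2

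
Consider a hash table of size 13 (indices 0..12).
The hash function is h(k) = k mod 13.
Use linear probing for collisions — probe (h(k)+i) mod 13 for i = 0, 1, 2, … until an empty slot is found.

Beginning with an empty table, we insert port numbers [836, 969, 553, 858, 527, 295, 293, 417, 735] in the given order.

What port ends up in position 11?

836: h=4 => slot 4
969: h=7 => slot 7
553: h=7, probe 7,8 => slot 8
858: h=0 => slot 0
527: h=7, probe 7,8,9 => slot 9
295: h=9, probe 9,10 => slot 10
293: h=7, probe 7,8,9,10,11 => slot 11
417: h=1 => slot 1
735: h=7, probe 7,8,9,10,11,12 => slot 12
Table: [858, 417, ., ., 836, ., ., 969, 553, 527, 295, 293, 735]

293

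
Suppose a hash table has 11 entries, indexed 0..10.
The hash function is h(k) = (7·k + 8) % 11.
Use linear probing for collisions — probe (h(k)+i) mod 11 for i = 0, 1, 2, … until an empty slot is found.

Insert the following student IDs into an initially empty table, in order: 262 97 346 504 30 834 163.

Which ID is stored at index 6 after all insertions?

262: h=5 -> slot 5
97: h=5, probe 5,6 -> slot 6
346: h=10 -> slot 10
504: h=5, probe 5,6,7 -> slot 7
30: h=9 -> slot 9
834: h=5, probe 5,6,7,8 -> slot 8
163: h=5, probe 5,6,7,8,9,10,0 -> slot 0
Table: [163, -, -, -, -, 262, 97, 504, 834, 30, 346]

97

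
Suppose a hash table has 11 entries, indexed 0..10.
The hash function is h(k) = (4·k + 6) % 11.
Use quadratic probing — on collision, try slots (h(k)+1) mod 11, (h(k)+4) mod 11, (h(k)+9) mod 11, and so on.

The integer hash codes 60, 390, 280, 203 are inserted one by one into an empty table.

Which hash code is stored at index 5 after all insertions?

390

60 hashes to 4; slot 4 is free → place at 4.
390 hashes to 4; 4 taken → place at 5.
280 hashes to 4; 4,5 taken → place at 8.
203 hashes to 4; 4,5,8 taken → place at 2.
Table: [—, —, 203, —, 60, 390, —, —, 280, —, —]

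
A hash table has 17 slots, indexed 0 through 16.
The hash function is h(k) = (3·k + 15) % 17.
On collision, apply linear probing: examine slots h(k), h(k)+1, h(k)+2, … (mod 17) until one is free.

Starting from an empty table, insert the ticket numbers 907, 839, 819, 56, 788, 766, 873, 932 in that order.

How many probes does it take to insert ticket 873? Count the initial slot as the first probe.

907: h=16 => slot 16
839: h=16, probe 16,0 => slot 0
819: h=7 => slot 7
56: h=13 => slot 13
788: h=16, probe 16,0,1 => slot 1
766: h=1, probe 1,2 => slot 2
873: h=16, probe 16,0,1,2,3 => slot 3
932: h=6 => slot 6
Table: [839, 788, 766, 873, _, _, 932, 819, _, _, _, _, _, 56, _, _, 907]

5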